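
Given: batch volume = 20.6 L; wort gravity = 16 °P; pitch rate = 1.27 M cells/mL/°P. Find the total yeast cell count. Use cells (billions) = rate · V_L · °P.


cells = 1.27 · 20.6 · 16

418.5920 billion cells


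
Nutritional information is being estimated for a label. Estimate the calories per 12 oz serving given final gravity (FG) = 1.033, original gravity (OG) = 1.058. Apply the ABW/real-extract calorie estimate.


ABW = (OG−FG)·131.25·0.79/FG;  °P = 259 − 259/SG (for OG→OE and FG→AE);  RE = 0.1808·OE + 0.8192·AE;  Cal = (6.9·ABW + 4·(RE−0.1))·FG·3.55
ABW = (1.058 − 1.033)·131.25·0.79/1.033 = 2.5094
OE = 259 − 259/1.058 = 14.1985 °P
AE = 259 − 259/1.033 = 8.2740 °P
RE = 0.1808·14.1985 + 0.8192·8.2740 = 9.3451 °P
Cal = (6.9·2.5094 + 4·(9.3451−0.1))·1.033·3.55

199.1085 kcal


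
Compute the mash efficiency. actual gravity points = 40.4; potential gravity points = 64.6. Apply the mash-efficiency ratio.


efficiency = actual / potential × 100
efficiency = 40.4 / 64.6 × 100

62.5387 %


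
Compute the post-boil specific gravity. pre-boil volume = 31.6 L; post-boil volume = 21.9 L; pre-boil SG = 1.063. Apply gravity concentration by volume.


SG_post = 1 + (SG_pre − 1)·V_pre/V_post
pts_pre = (1.063 − 1)·1000 = 63.0000
pts_post = 63.0000·31.6/21.9 = 90.9041
SG_post = 1 + 90.9041/1000

1.0909


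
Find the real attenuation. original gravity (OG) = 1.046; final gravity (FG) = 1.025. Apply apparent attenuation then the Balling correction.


AA = (OG−FG)/(OG−1)·100;  RA = AA·0.8192
AA = (1.046 − 1.025)/(1.046 − 1)·100 = 45.6522
RA = 45.6522·0.8192

37.3983 %


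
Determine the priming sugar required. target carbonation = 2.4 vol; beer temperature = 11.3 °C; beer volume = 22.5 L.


residual = 14.695·(0.01821 + 0.09011·e^(−0.04·T));  sugar = (target − residual)·4.0·V
residual = 14.695·(0.01821 + 0.09011·e^(−0.04·11.3)) = 1.1102
sugar = (2.4 − 1.1102)·4.0·22.5

116.0789 g


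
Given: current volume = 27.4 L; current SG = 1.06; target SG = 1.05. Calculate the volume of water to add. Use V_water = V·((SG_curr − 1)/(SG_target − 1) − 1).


V_water = 27.4·((1.06 − 1)/(1.05 − 1) − 1)

5.4800 L


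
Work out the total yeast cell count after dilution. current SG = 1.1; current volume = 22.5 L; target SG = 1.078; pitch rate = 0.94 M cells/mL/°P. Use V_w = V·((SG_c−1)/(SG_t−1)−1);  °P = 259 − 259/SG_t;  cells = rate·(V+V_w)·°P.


V_w = 22.5·((1.1−1)/(1.078−1)−1) = 6.3462
V_final = 22.5 + 6.3462 = 28.8462
°P = 259 − 259/1.078 = 18.7403
cells = 0.94·28.8462·18.7403

508.1494 billion cells


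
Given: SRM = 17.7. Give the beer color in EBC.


EBC = SRM · 1.97
EBC = 17.7 · 1.97

34.8690 EBC


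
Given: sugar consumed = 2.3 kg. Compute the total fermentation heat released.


Q = m_sugar · 590 kJ/kg
Q = 2.3 · 590

1357.0000 kJ


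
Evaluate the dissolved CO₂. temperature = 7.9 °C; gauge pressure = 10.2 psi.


vols = (P + 14.695)·(0.01821 + 0.09011·e^(−0.04·T))
vols = (10.2 + 14.695)·(0.01821 + 0.09011·e^(−0.04·7.9))

2.0888 volumes


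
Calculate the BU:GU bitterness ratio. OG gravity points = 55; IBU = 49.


BU:GU = IBU / OG_points
BU:GU = 49 / 55

0.8909


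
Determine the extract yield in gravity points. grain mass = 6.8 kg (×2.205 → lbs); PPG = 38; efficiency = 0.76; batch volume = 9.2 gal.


points = lbs × PPG × eff / vol
lbs = 6.8 × 2.205 = 14.9940
points = 14.9940 × 38 × 0.76 / 9.2

47.0681 points


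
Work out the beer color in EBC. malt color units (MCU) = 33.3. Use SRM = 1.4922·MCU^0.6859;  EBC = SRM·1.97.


SRM = 1.4922·33.3^0.6859 = 16.5223
EBC = 16.5223·1.97

32.5490 EBC


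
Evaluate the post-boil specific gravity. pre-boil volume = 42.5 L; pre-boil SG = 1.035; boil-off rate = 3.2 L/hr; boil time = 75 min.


V_post = V_pre − rate·(t/60);  SG_post = 1 + (SG_pre−1)·V_pre/V_post
V_post = 42.5 − 3.2·(75/60) = 38.5000
SG_post = 1 + (1.035 − 1)·42.5/38.5000

1.0386


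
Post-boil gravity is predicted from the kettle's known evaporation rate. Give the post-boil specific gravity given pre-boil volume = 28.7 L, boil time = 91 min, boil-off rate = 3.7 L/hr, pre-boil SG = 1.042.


V_post = V_pre − rate·(t/60);  SG_post = 1 + (SG_pre−1)·V_pre/V_post
V_post = 28.7 − 3.7·(91/60) = 23.0883
SG_post = 1 + (1.042 − 1)·28.7/23.0883

1.0522


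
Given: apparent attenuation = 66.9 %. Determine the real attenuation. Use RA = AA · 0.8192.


RA = 66.9 · 0.8192

54.8045 %


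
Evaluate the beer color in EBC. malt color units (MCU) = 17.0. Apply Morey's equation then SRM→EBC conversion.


SRM = 1.4922·MCU^0.6859;  EBC = SRM·1.97
SRM = 1.4922·17.0^0.6859 = 10.4182
EBC = 10.4182·1.97

20.5238 EBC


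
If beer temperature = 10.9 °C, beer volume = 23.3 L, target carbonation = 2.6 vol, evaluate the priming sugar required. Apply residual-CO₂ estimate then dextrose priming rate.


residual = 14.695·(0.01821 + 0.09011·e^(−0.04·T));  sugar = (target − residual)·4.0·V
residual = 14.695·(0.01821 + 0.09011·e^(−0.04·10.9)) = 1.1238
sugar = (2.6 − 1.1238)·4.0·23.3

137.5795 g


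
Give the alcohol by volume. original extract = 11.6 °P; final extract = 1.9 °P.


SG = 259/(259 − P);  ABV = (OG − FG)·131.25
OG = 259/(259 − 11.6) = 1.0469
FG = 259/(259 − 1.9) = 1.0074
ABV = (1.0469 − 1.0074)·131.25

5.1840 % ABV


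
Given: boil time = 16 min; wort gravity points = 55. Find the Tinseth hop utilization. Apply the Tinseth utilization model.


U = 1.65·0.000125^(GP/1000) · (1 − e^(−0.04·t))/4.15
bigness = 1.65·0.000125^(55/1000) = 1.0065
boil_factor = (1 − e^(−0.04·16))/4.15 = 0.1139
U = 1.0065 · 0.1139

0.1146


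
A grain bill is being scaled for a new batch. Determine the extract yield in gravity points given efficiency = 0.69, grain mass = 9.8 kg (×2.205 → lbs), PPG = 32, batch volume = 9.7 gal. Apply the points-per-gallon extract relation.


points = lbs × PPG × eff / vol
lbs = 9.8 × 2.205 = 21.6090
points = 21.6090 × 32 × 0.69 / 9.7

49.1883 points


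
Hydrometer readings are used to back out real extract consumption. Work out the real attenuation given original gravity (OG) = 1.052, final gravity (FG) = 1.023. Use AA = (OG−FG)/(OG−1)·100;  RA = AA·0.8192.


AA = (1.052 − 1.023)/(1.052 − 1)·100 = 55.7692
RA = 55.7692·0.8192

45.6862 %


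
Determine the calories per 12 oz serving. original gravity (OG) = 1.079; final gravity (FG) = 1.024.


ABW = (OG−FG)·131.25·0.79/FG;  °P = 259 − 259/SG (for OG→OE and FG→AE);  RE = 0.1808·OE + 0.8192·AE;  Cal = (6.9·ABW + 4·(RE−0.1))·FG·3.55
ABW = (1.079 − 1.024)·131.25·0.79/1.024 = 5.5692
OE = 259 − 259/1.079 = 18.9629 °P
AE = 259 − 259/1.024 = 6.0703 °P
RE = 0.1808·18.9629 + 0.8192·6.0703 = 8.4013 °P
Cal = (6.9·5.5692 + 4·(8.4013−0.1))·1.024·3.55

260.3979 kcal


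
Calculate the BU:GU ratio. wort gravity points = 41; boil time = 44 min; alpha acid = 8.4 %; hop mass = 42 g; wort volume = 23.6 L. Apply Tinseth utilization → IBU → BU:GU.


U = 1.65·0.000125^(GP/1000)·(1−e^(−0.04t))/4.15;  IBU = (α/100)·m·U·1000/V;  BU:GU = IBU/GP
U = 1.65·0.000125^(41/1000)·(1−e^(−0.04·44))/4.15 = 0.2277
IBU = (8.4/100)·42·0.2277·1000/23.6 = 34.0434
BU:GU = 34.0434/41

0.8303


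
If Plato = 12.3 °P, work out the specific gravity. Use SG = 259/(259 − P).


SG = 259/(259 − 12.3)

1.0499


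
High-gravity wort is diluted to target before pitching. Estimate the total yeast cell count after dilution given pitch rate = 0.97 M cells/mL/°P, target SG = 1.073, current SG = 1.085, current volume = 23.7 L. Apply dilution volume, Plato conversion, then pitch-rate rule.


V_w = V·((SG_c−1)/(SG_t−1)−1);  °P = 259 − 259/SG_t;  cells = rate·(V+V_w)·°P
V_w = 23.7·((1.085−1)/(1.073−1)−1) = 3.8959
V_final = 23.7 + 3.8959 = 27.5959
°P = 259 − 259/1.073 = 17.6207
cells = 0.97·27.5959·17.6207

471.6709 billion cells


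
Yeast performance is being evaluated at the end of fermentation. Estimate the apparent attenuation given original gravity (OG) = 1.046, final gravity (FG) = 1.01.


AA = (OG − FG)/(OG − 1) · 100
AA = (1.046 − 1.01)/(1.046 − 1) · 100

78.2609 %


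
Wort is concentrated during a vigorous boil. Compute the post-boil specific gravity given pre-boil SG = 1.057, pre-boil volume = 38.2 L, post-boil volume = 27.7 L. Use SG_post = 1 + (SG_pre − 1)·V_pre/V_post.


pts_pre = (1.057 − 1)·1000 = 57.0000
pts_post = 57.0000·38.2/27.7 = 78.6065
SG_post = 1 + 78.6065/1000

1.0786


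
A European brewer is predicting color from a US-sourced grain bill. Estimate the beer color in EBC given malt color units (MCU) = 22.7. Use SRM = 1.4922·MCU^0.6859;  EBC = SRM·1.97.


SRM = 1.4922·22.7^0.6859 = 12.7036
EBC = 12.7036·1.97

25.0260 EBC


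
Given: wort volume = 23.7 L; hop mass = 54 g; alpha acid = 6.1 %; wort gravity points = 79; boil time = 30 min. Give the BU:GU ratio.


U = 1.65·0.000125^(GP/1000)·(1−e^(−0.04t))/4.15;  IBU = (α/100)·m·U·1000/V;  BU:GU = IBU/GP
U = 1.65·0.000125^(79/1000)·(1−e^(−0.04·30))/4.15 = 0.1366
IBU = (6.1/100)·54·0.1366·1000/23.7 = 18.9856
BU:GU = 18.9856/79

0.2403


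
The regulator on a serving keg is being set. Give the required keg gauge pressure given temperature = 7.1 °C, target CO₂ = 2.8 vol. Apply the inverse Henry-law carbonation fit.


psi = vols/(0.01821 + 0.09011·e^(−0.04·T)) − 14.695
psi = 2.8/(0.01821 + 0.09011·e^(−0.04·7.1)) − 14.695

17.8473 psi


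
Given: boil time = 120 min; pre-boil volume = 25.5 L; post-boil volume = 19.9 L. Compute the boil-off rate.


rate = (V_pre − V_post) / (t_min/60)
rate = (25.5 − 19.9) / (120/60)

2.8000 L/hr


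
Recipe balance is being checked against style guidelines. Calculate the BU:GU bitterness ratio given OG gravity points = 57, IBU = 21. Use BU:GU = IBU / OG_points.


BU:GU = 21 / 57

0.3684


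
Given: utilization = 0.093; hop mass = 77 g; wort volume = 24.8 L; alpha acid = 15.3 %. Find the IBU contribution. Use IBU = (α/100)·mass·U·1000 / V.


IBU = (15.3/100)·77·0.093·1000 / 24.8

44.1788 IBU


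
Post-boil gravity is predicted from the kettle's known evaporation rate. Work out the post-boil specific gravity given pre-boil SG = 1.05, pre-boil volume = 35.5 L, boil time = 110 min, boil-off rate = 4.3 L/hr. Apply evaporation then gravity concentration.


V_post = V_pre − rate·(t/60);  SG_post = 1 + (SG_pre−1)·V_pre/V_post
V_post = 35.5 − 4.3·(110/60) = 27.6167
SG_post = 1 + (1.05 − 1)·35.5/27.6167

1.0643


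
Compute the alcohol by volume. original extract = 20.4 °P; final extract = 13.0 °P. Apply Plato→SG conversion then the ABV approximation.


SG = 259/(259 − P);  ABV = (OG − FG)·131.25
OG = 259/(259 − 20.4) = 1.0855
FG = 259/(259 − 13.0) = 1.0528
ABV = (1.0855 − 1.0528)·131.25

4.2857 % ABV


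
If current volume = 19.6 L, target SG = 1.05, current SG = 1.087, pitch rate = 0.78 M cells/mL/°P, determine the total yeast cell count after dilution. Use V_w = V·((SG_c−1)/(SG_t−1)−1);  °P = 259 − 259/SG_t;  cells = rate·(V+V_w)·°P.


V_w = 19.6·((1.087−1)/(1.05−1)−1) = 14.5040
V_final = 19.6 + 14.5040 = 34.1040
°P = 259 − 259/1.05 = 12.3333
cells = 0.78·34.1040·12.3333

328.0805 billion cells


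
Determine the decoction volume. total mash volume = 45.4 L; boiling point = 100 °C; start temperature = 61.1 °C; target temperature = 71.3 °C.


V_dec = V_total·(T_target − T_start)/(T_boil − T_start)
V_dec = 45.4·(71.3 − 61.1)/(100 − 61.1)

11.9044 L


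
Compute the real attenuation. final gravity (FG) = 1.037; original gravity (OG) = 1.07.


AA = (OG−FG)/(OG−1)·100;  RA = AA·0.8192
AA = (1.07 − 1.037)/(1.07 − 1)·100 = 47.1429
RA = 47.1429·0.8192

38.6194 %


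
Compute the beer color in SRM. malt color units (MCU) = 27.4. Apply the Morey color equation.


SRM = 1.4922 · MCU^0.6859
SRM = 1.4922 · 27.4^0.6859

14.4537 SRM


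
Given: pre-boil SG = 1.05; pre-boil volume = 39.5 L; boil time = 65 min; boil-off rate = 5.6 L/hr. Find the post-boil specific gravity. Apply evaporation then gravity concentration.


V_post = V_pre − rate·(t/60);  SG_post = 1 + (SG_pre−1)·V_pre/V_post
V_post = 39.5 − 5.6·(65/60) = 33.4333
SG_post = 1 + (1.05 − 1)·39.5/33.4333

1.0591


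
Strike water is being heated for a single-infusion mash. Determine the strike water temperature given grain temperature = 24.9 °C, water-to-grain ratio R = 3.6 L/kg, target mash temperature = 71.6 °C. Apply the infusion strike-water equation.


T_strike = (0.41/R)·(T_mash − T_grain) + T_mash
T_strike = (0.41/3.6)·(71.6 − 24.9) + 71.6

76.9186 °C


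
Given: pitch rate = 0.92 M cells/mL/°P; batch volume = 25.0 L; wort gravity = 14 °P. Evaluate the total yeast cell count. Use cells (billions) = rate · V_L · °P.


cells = 0.92 · 25.0 · 14

322.0000 billion cells


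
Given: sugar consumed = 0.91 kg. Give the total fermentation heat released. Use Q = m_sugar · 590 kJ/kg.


Q = 0.91 · 590

536.9000 kJ


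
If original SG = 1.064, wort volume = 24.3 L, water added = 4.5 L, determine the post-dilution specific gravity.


SG_new = 1 + (SG_old − 1)·V_old/(V_old + V_water)
pts = (1.064 − 1)·1000·24.3/(24.3 + 4.5) = 54.0000
SG_new = 1 + 54.0000/1000

1.0540


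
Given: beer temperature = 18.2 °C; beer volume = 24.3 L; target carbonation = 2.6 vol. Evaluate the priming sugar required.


residual = 14.695·(0.01821 + 0.09011·e^(−0.04·T));  sugar = (target − residual)·4.0·V
residual = 14.695·(0.01821 + 0.09011·e^(−0.04·18.2)) = 0.9070
sugar = (2.6 − 0.9070)·4.0·24.3

164.5595 g


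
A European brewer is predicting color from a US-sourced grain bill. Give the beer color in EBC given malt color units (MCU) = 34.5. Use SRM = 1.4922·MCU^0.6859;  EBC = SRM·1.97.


SRM = 1.4922·34.5^0.6859 = 16.9284
EBC = 16.9284·1.97

33.3490 EBC


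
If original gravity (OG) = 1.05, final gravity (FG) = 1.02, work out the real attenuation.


AA = (OG−FG)/(OG−1)·100;  RA = AA·0.8192
AA = (1.05 − 1.02)/(1.05 − 1)·100 = 60.0000
RA = 60.0000·0.8192

49.1520 %


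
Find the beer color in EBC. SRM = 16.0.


EBC = SRM · 1.97
EBC = 16.0 · 1.97

31.5200 EBC


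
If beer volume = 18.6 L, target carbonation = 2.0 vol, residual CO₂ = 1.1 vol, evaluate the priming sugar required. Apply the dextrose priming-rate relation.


sugar = (target − residual)·4.0·V
sugar = (2.0 − 1.1)·4.0·18.6

66.9600 g


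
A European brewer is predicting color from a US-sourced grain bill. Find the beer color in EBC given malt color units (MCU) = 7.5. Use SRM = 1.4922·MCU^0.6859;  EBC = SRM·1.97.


SRM = 1.4922·7.5^0.6859 = 5.9434
EBC = 5.9434·1.97

11.7084 EBC


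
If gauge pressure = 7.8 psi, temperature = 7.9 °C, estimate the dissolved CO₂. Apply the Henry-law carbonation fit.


vols = (P + 14.695)·(0.01821 + 0.09011·e^(−0.04·T))
vols = (7.8 + 14.695)·(0.01821 + 0.09011·e^(−0.04·7.9))

1.8875 volumes


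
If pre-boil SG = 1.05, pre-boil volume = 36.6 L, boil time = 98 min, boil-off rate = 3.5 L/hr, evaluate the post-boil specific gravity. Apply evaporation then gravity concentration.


V_post = V_pre − rate·(t/60);  SG_post = 1 + (SG_pre−1)·V_pre/V_post
V_post = 36.6 − 3.5·(98/60) = 30.8833
SG_post = 1 + (1.05 − 1)·36.6/30.8833

1.0593


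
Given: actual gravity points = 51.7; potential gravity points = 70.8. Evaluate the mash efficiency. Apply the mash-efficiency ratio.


efficiency = actual / potential × 100
efficiency = 51.7 / 70.8 × 100

73.0226 %


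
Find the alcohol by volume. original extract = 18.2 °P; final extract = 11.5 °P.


SG = 259/(259 − P);  ABV = (OG − FG)·131.25
OG = 259/(259 − 18.2) = 1.0756
FG = 259/(259 − 11.5) = 1.0465
ABV = (1.0756 − 1.0465)·131.25

3.8216 % ABV


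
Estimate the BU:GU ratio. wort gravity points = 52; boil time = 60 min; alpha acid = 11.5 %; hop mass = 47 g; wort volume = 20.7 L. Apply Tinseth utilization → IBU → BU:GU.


U = 1.65·0.000125^(GP/1000)·(1−e^(−0.04t))/4.15;  IBU = (α/100)·m·U·1000/V;  BU:GU = IBU/GP
U = 1.65·0.000125^(52/1000)·(1−e^(−0.04·60))/4.15 = 0.2266
IBU = (11.5/100)·47·0.2266·1000/20.7 = 59.1560
BU:GU = 59.1560/52

1.1376


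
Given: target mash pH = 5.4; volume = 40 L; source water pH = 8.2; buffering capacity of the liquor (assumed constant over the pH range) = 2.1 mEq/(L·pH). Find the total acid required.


acid = buffering capacity · (pH_source − pH_target) · V
acid = 2.1 · (8.2 − 5.4) · 40

235.2000 mEq


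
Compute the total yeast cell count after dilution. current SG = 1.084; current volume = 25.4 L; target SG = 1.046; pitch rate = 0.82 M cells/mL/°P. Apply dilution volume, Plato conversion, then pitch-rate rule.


V_w = V·((SG_c−1)/(SG_t−1)−1);  °P = 259 − 259/SG_t;  cells = rate·(V+V_w)·°P
V_w = 25.4·((1.084−1)/(1.046−1)−1) = 20.9826
V_final = 25.4 + 20.9826 = 46.3826
°P = 259 − 259/1.046 = 11.3901
cells = 0.82·46.3826·11.3901

433.2065 billion cells


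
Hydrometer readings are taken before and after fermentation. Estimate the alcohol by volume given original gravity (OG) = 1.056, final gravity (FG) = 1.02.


ABV = (OG − FG) · 131.25
ABV = (1.056 − 1.02) · 131.25

4.7250 % ABV


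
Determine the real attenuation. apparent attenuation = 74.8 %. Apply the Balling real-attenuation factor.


RA = AA · 0.8192
RA = 74.8 · 0.8192

61.2762 %


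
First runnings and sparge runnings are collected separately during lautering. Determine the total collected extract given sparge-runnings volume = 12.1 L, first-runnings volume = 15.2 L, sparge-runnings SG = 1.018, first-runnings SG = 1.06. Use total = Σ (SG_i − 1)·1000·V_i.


first = (1.06 − 1)·1000·15.2 = 912.0000
sparge = (1.018 − 1)·1000·12.1 = 217.8000
total = 912.0000 + 217.8000

1129.8000 gravity·L


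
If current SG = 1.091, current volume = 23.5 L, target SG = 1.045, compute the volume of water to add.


V_water = V·((SG_curr − 1)/(SG_target − 1) − 1)
V_water = 23.5·((1.091 − 1)/(1.045 − 1) − 1)

24.0222 L


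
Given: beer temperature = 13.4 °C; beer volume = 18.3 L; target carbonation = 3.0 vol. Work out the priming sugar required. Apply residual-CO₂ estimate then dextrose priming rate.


residual = 14.695·(0.01821 + 0.09011·e^(−0.04·T));  sugar = (target − residual)·4.0·V
residual = 14.695·(0.01821 + 0.09011·e^(−0.04·13.4)) = 1.0423
sugar = (3.0 − 1.0423)·4.0·18.3

143.3004 g


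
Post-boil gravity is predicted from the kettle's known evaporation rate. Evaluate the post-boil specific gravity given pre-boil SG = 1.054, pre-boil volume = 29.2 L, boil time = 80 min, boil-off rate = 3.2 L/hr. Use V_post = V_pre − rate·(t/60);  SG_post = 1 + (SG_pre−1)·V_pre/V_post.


V_post = 29.2 − 3.2·(80/60) = 24.9333
SG_post = 1 + (1.054 − 1)·29.2/24.9333

1.0632


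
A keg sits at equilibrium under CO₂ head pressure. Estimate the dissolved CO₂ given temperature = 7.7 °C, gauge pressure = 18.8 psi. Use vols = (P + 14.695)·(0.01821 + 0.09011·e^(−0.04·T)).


vols = (18.8 + 14.695)·(0.01821 + 0.09011·e^(−0.04·7.7))

2.8281 volumes


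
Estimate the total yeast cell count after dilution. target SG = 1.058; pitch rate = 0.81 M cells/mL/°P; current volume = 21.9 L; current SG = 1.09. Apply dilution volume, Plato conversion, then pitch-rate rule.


V_w = V·((SG_c−1)/(SG_t−1)−1);  °P = 259 − 259/SG_t;  cells = rate·(V+V_w)·°P
V_w = 21.9·((1.09−1)/(1.058−1)−1) = 12.0828
V_final = 21.9 + 12.0828 = 33.9828
°P = 259 − 259/1.058 = 14.1985
cells = 0.81·33.9828·14.1985

390.8281 billion cells


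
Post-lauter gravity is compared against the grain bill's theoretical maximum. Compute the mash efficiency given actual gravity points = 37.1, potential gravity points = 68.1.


efficiency = actual / potential × 100
efficiency = 37.1 / 68.1 × 100

54.4787 %


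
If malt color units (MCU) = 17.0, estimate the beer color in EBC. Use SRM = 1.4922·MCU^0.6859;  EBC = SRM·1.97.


SRM = 1.4922·17.0^0.6859 = 10.4182
EBC = 10.4182·1.97

20.5238 EBC


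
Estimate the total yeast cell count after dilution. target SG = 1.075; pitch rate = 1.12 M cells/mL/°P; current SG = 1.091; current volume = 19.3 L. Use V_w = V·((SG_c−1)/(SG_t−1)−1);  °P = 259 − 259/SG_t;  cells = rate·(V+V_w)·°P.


V_w = 19.3·((1.091−1)/(1.075−1)−1) = 4.1173
V_final = 19.3 + 4.1173 = 23.4173
°P = 259 − 259/1.075 = 18.0698
cells = 1.12·23.4173·18.0698

473.9233 billion cells


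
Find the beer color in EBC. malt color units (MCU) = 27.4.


SRM = 1.4922·MCU^0.6859;  EBC = SRM·1.97
SRM = 1.4922·27.4^0.6859 = 14.4537
EBC = 14.4537·1.97

28.4739 EBC


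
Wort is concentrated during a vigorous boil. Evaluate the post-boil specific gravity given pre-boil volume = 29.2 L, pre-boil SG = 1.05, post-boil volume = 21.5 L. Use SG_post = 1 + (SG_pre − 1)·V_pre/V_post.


pts_pre = (1.05 − 1)·1000 = 50.0000
pts_post = 50.0000·29.2/21.5 = 67.9070
SG_post = 1 + 67.9070/1000

1.0679


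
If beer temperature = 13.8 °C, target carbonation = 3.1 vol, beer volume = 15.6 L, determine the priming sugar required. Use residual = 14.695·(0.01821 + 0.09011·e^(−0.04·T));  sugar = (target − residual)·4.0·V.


residual = 14.695·(0.01821 + 0.09011·e^(−0.04·13.8)) = 1.0300
sugar = (3.1 − 1.0300)·4.0·15.6

129.1651 g


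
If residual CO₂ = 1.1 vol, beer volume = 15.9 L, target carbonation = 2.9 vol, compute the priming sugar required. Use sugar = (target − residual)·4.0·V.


sugar = (2.9 − 1.1)·4.0·15.9

114.4800 g


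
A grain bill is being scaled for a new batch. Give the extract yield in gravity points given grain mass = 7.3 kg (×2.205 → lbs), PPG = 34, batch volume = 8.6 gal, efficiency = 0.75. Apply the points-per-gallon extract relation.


points = lbs × PPG × eff / vol
lbs = 7.3 × 2.205 = 16.0965
points = 16.0965 × 34 × 0.75 / 8.6

47.7280 points


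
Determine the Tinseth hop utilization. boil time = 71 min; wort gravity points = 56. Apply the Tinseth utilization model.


U = 1.65·0.000125^(GP/1000) · (1 − e^(−0.04·t))/4.15
bigness = 1.65·0.000125^(56/1000) = 0.9975
boil_factor = (1 − e^(−0.04·71))/4.15 = 0.2269
U = 0.9975 · 0.2269

0.2263


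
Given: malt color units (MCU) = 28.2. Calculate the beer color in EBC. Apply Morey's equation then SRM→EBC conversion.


SRM = 1.4922·MCU^0.6859;  EBC = SRM·1.97
SRM = 1.4922·28.2^0.6859 = 14.7419
EBC = 14.7419·1.97

29.0415 EBC


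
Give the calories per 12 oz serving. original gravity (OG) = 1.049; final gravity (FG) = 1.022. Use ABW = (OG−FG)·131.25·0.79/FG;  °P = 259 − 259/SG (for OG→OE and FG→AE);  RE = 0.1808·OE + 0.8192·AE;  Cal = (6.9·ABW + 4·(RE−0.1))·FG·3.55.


ABW = (1.049 − 1.022)·131.25·0.79/1.022 = 2.7393
OE = 259 − 259/1.049 = 12.0982 °P
AE = 259 − 259/1.022 = 5.5753 °P
RE = 0.1808·12.0982 + 0.8192·5.5753 = 6.7547 °P
Cal = (6.9·2.7393 + 4·(6.7547−0.1))·1.022·3.55

165.1506 kcal


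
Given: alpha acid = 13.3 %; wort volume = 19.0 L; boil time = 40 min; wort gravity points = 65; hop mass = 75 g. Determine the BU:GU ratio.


U = 1.65·0.000125^(GP/1000)·(1−e^(−0.04t))/4.15;  IBU = (α/100)·m·U·1000/V;  BU:GU = IBU/GP
U = 1.65·0.000125^(65/1000)·(1−e^(−0.04·40))/4.15 = 0.1769
IBU = (13.3/100)·75·0.1769·1000/19.0 = 92.8867
BU:GU = 92.8867/65

1.4290


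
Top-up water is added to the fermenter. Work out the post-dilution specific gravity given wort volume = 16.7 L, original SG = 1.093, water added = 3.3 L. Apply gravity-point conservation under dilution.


SG_new = 1 + (SG_old − 1)·V_old/(V_old + V_water)
pts = (1.093 − 1)·1000·16.7/(16.7 + 3.3) = 77.6550
SG_new = 1 + 77.6550/1000

1.0777


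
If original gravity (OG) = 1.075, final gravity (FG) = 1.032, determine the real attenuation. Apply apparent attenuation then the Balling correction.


AA = (OG−FG)/(OG−1)·100;  RA = AA·0.8192
AA = (1.075 − 1.032)/(1.075 − 1)·100 = 57.3333
RA = 57.3333·0.8192

46.9675 %


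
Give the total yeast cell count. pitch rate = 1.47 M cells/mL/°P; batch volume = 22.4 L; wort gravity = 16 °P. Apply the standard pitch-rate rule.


cells (billions) = rate · V_L · °P
cells = 1.47 · 22.4 · 16

526.8480 billion cells


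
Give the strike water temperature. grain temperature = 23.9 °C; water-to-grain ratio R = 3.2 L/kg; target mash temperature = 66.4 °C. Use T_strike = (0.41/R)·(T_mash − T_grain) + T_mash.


T_strike = (0.41/3.2)·(66.4 − 23.9) + 66.4

71.8453 °C


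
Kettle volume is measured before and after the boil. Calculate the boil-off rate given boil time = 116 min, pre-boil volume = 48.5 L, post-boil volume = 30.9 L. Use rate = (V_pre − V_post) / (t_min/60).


rate = (48.5 − 30.9) / (116/60)

9.1034 L/hr


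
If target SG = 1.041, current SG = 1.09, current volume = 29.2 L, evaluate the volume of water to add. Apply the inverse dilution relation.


V_water = V·((SG_curr − 1)/(SG_target − 1) − 1)
V_water = 29.2·((1.09 − 1)/(1.041 − 1) − 1)

34.8976 L


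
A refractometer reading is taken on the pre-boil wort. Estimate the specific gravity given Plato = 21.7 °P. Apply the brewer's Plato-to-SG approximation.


SG = 259/(259 − P)
SG = 259/(259 − 21.7)

1.0914


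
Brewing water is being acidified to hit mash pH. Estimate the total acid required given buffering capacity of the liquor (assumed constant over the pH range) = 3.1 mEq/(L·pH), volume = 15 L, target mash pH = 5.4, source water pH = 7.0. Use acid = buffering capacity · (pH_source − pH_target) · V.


acid = 3.1 · (7.0 − 5.4) · 15

74.4000 mEq


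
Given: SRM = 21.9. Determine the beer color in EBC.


EBC = SRM · 1.97
EBC = 21.9 · 1.97

43.1430 EBC


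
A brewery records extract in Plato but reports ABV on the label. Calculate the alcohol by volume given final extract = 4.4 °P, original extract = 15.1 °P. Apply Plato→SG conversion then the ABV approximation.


SG = 259/(259 − P);  ABV = (OG − FG)·131.25
OG = 259/(259 − 15.1) = 1.0619
FG = 259/(259 − 4.4) = 1.0173
ABV = (1.0619 − 1.0173)·131.25

5.8575 % ABV


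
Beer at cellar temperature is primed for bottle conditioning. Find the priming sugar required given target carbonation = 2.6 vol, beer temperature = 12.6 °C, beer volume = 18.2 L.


residual = 14.695·(0.01821 + 0.09011·e^(−0.04·T));  sugar = (target − residual)·4.0·V
residual = 14.695·(0.01821 + 0.09011·e^(−0.04·12.6)) = 1.0675
sugar = (2.6 − 1.0675)·4.0·18.2

111.5633 g


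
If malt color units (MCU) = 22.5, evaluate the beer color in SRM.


SRM = 1.4922 · MCU^0.6859
SRM = 1.4922 · 22.5^0.6859

12.6267 SRM


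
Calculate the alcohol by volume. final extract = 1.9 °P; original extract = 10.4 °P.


SG = 259/(259 − P);  ABV = (OG − FG)·131.25
OG = 259/(259 − 10.4) = 1.0418
FG = 259/(259 − 1.9) = 1.0074
ABV = (1.0418 − 1.0074)·131.25

4.5208 % ABV


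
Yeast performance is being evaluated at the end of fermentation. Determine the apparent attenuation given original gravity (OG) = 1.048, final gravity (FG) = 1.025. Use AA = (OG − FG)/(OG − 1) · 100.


AA = (1.048 − 1.025)/(1.048 − 1) · 100

47.9167 %


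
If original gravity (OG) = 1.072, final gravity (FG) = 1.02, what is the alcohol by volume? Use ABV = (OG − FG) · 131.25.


ABV = (1.072 − 1.02) · 131.25

6.8250 % ABV


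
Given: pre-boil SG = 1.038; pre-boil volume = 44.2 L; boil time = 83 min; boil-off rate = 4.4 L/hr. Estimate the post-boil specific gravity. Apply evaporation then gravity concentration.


V_post = V_pre − rate·(t/60);  SG_post = 1 + (SG_pre−1)·V_pre/V_post
V_post = 44.2 − 4.4·(83/60) = 38.1133
SG_post = 1 + (1.038 − 1)·44.2/38.1133

1.0441


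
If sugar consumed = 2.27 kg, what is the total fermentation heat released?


Q = m_sugar · 590 kJ/kg
Q = 2.27 · 590

1339.3000 kJ


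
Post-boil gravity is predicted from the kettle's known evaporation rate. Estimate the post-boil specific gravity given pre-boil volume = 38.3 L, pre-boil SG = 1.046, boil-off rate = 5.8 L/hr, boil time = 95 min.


V_post = V_pre − rate·(t/60);  SG_post = 1 + (SG_pre−1)·V_pre/V_post
V_post = 38.3 − 5.8·(95/60) = 29.1167
SG_post = 1 + (1.046 − 1)·38.3/29.1167

1.0605


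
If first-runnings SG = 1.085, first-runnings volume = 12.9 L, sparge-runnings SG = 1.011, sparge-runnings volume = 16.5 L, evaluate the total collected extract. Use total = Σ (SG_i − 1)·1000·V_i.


first = (1.085 − 1)·1000·12.9 = 1096.5000
sparge = (1.011 − 1)·1000·16.5 = 181.5000
total = 1096.5000 + 181.5000

1278.0000 gravity·L


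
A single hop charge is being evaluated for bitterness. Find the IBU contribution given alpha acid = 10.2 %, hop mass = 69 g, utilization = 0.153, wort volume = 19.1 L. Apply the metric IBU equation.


IBU = (α/100)·mass·U·1000 / V
IBU = (10.2/100)·69·0.153·1000 / 19.1

56.3777 IBU


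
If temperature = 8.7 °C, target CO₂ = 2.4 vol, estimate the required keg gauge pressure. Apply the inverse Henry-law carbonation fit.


psi = vols/(0.01821 + 0.09011·e^(−0.04·T)) − 14.695
psi = 2.4/(0.01821 + 0.09011·e^(−0.04·8.7)) − 14.695

14.6317 psi


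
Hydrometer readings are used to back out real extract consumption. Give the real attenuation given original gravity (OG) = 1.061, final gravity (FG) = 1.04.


AA = (OG−FG)/(OG−1)·100;  RA = AA·0.8192
AA = (1.061 − 1.04)/(1.061 − 1)·100 = 34.4262
RA = 34.4262·0.8192

28.2020 %


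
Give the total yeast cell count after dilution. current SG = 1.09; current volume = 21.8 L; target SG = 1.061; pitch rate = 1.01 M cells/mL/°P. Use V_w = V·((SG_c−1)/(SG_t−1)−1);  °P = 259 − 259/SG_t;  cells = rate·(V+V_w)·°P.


V_w = 21.8·((1.09−1)/(1.061−1)−1) = 10.3639
V_final = 21.8 + 10.3639 = 32.1639
°P = 259 − 259/1.061 = 14.8907
cells = 1.01·32.1639·14.8907

483.7319 billion cells


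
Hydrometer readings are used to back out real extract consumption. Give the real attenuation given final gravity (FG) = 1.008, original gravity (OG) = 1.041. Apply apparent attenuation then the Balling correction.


AA = (OG−FG)/(OG−1)·100;  RA = AA·0.8192
AA = (1.041 − 1.008)/(1.041 − 1)·100 = 80.4878
RA = 80.4878·0.8192

65.9356 %


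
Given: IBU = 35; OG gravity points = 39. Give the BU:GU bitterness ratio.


BU:GU = IBU / OG_points
BU:GU = 35 / 39

0.8974


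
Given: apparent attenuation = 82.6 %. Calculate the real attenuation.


RA = AA · 0.8192
RA = 82.6 · 0.8192

67.6659 %


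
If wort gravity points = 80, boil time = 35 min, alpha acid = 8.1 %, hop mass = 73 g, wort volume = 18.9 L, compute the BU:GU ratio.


U = 1.65·0.000125^(GP/1000)·(1−e^(−0.04t))/4.15;  IBU = (α/100)·m·U·1000/V;  BU:GU = IBU/GP
U = 1.65·0.000125^(80/1000)·(1−e^(−0.04·35))/4.15 = 0.1460
IBU = (8.1/100)·73·0.1460·1000/18.9 = 45.6628
BU:GU = 45.6628/80

0.5708


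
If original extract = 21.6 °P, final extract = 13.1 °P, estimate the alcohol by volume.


SG = 259/(259 − P);  ABV = (OG − FG)·131.25
OG = 259/(259 − 21.6) = 1.0910
FG = 259/(259 − 13.1) = 1.0533
ABV = (1.0910 − 1.0533)·131.25

4.9497 % ABV


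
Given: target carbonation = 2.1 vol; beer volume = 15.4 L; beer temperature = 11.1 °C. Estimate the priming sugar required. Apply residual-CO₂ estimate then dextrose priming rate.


residual = 14.695·(0.01821 + 0.09011·e^(−0.04·T));  sugar = (target − residual)·4.0·V
residual = 14.695·(0.01821 + 0.09011·e^(−0.04·11.1)) = 1.1170
sugar = (2.1 − 1.1170)·4.0·15.4

60.5526 g


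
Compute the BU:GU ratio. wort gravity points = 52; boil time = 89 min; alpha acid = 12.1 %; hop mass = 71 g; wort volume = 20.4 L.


U = 1.65·0.000125^(GP/1000)·(1−e^(−0.04t))/4.15;  IBU = (α/100)·m·U·1000/V;  BU:GU = IBU/GP
U = 1.65·0.000125^(52/1000)·(1−e^(−0.04·89))/4.15 = 0.2421
IBU = (12.1/100)·71·0.2421·1000/20.4 = 101.9433
BU:GU = 101.9433/52

1.9604


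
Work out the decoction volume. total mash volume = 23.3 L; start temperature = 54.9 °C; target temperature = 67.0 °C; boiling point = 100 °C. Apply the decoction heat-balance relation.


V_dec = V_total·(T_target − T_start)/(T_boil − T_start)
V_dec = 23.3·(67.0 − 54.9)/(100 − 54.9)

6.2512 L


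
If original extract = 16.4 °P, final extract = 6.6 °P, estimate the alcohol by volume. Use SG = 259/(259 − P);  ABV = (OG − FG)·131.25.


OG = 259/(259 − 16.4) = 1.0676
FG = 259/(259 − 6.6) = 1.0261
ABV = (1.0676 − 1.0261)·131.25

5.4406 % ABV


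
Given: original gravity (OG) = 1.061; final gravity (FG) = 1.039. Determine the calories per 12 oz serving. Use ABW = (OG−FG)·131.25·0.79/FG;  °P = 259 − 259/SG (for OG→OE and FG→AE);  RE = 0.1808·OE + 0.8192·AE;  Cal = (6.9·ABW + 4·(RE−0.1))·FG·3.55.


ABW = (1.061 − 1.039)·131.25·0.79/1.039 = 2.1955
OE = 259 − 259/1.061 = 14.8907 °P
AE = 259 − 259/1.039 = 9.7218 °P
RE = 0.1808·14.8907 + 0.8192·9.7218 = 10.6564 °P
Cal = (6.9·2.1955 + 4·(10.6564−0.1))·1.039·3.55

211.6227 kcal


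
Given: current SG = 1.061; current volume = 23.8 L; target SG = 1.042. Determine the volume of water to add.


V_water = V·((SG_curr − 1)/(SG_target − 1) − 1)
V_water = 23.8·((1.061 − 1)/(1.042 − 1) − 1)

10.7667 L


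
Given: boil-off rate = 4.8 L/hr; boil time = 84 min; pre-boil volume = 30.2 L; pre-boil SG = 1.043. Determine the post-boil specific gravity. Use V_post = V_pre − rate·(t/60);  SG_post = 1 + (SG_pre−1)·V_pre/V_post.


V_post = 30.2 − 4.8·(84/60) = 23.4800
SG_post = 1 + (1.043 − 1)·30.2/23.4800

1.0553


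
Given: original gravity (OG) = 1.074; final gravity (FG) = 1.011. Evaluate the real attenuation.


AA = (OG−FG)/(OG−1)·100;  RA = AA·0.8192
AA = (1.074 − 1.011)/(1.074 − 1)·100 = 85.1351
RA = 85.1351·0.8192

69.7427 %


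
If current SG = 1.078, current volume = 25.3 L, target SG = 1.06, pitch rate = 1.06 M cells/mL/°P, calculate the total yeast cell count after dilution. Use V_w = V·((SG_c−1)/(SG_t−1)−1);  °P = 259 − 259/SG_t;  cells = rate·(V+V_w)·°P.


V_w = 25.3·((1.078−1)/(1.06−1)−1) = 7.5900
V_final = 25.3 + 7.5900 = 32.8900
°P = 259 − 259/1.06 = 14.6604
cells = 1.06·32.8900·14.6604

511.1106 billion cells


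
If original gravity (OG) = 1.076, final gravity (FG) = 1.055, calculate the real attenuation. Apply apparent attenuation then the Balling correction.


AA = (OG−FG)/(OG−1)·100;  RA = AA·0.8192
AA = (1.076 − 1.055)/(1.076 − 1)·100 = 27.6316
RA = 27.6316·0.8192

22.6358 %


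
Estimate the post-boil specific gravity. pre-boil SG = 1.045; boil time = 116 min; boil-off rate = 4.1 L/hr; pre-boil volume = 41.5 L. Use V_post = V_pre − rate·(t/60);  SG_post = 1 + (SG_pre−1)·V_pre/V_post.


V_post = 41.5 − 4.1·(116/60) = 33.5733
SG_post = 1 + (1.045 − 1)·41.5/33.5733

1.0556


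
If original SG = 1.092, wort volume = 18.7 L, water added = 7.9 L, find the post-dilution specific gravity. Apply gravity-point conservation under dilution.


SG_new = 1 + (SG_old − 1)·V_old/(V_old + V_water)
pts = (1.092 − 1)·1000·18.7/(18.7 + 7.9) = 64.6767
SG_new = 1 + 64.6767/1000

1.0647


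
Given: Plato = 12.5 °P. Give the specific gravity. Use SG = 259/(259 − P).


SG = 259/(259 − 12.5)

1.0507


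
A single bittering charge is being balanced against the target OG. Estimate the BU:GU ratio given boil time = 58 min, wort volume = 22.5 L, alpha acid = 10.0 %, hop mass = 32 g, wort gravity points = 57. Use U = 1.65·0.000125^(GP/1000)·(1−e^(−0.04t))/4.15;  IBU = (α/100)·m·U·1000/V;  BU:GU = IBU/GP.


U = 1.65·0.000125^(57/1000)·(1−e^(−0.04·58))/4.15 = 0.2148
IBU = (10.0/100)·32·0.2148·1000/22.5 = 30.5493
BU:GU = 30.5493/57

0.5360


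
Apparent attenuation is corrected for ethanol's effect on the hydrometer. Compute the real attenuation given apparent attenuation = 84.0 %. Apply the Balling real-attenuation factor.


RA = AA · 0.8192
RA = 84.0 · 0.8192

68.8128 %


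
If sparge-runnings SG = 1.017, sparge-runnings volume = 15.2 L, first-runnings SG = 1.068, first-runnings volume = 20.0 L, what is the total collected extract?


total = Σ (SG_i − 1)·1000·V_i
first = (1.068 − 1)·1000·20.0 = 1360.0000
sparge = (1.017 − 1)·1000·15.2 = 258.4000
total = 1360.0000 + 258.4000

1618.4000 gravity·L


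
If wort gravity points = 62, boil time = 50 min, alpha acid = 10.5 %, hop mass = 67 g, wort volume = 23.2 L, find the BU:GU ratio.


U = 1.65·0.000125^(GP/1000)·(1−e^(−0.04t))/4.15;  IBU = (α/100)·m·U·1000/V;  BU:GU = IBU/GP
U = 1.65·0.000125^(62/1000)·(1−e^(−0.04·50))/4.15 = 0.1969
IBU = (10.5/100)·67·0.1969·1000/23.2 = 59.7129
BU:GU = 59.7129/62

0.9631


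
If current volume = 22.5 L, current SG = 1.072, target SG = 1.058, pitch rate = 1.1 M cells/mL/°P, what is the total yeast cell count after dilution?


V_w = V·((SG_c−1)/(SG_t−1)−1);  °P = 259 − 259/SG_t;  cells = rate·(V+V_w)·°P
V_w = 22.5·((1.072−1)/(1.058−1)−1) = 5.4310
V_final = 22.5 + 5.4310 = 27.9310
°P = 259 − 259/1.058 = 14.1985
cells = 1.1·27.9310·14.1985

436.2363 billion cells


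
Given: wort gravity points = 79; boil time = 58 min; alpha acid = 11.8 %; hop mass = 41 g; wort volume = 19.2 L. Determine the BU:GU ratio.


U = 1.65·0.000125^(GP/1000)·(1−e^(−0.04t))/4.15;  IBU = (α/100)·m·U·1000/V;  BU:GU = IBU/GP
U = 1.65·0.000125^(79/1000)·(1−e^(−0.04·58))/4.15 = 0.1763
IBU = (11.8/100)·41·0.1763·1000/19.2 = 44.4152
BU:GU = 44.4152/79

0.5622


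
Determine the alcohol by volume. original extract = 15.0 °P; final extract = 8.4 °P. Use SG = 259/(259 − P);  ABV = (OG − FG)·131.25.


OG = 259/(259 − 15.0) = 1.0615
FG = 259/(259 − 8.4) = 1.0335
ABV = (1.0615 − 1.0335)·131.25

3.6692 % ABV


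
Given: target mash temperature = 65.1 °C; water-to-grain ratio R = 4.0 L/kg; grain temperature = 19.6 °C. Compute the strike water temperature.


T_strike = (0.41/R)·(T_mash − T_grain) + T_mash
T_strike = (0.41/4.0)·(65.1 − 19.6) + 65.1

69.7637 °C


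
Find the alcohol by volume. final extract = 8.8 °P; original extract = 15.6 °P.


SG = 259/(259 − P);  ABV = (OG − FG)·131.25
OG = 259/(259 − 15.6) = 1.0641
FG = 259/(259 − 8.8) = 1.0352
ABV = (1.0641 − 1.0352)·131.25

3.7958 % ABV


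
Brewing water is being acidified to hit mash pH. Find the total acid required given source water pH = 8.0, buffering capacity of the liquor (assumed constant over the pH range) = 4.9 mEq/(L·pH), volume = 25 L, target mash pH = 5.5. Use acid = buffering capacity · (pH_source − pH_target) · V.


acid = 4.9 · (8.0 − 5.5) · 25

306.2500 mEq


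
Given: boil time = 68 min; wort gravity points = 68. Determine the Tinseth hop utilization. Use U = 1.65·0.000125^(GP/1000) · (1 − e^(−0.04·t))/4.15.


bigness = 1.65·0.000125^(68/1000) = 0.8955
boil_factor = (1 − e^(−0.04·68))/4.15 = 0.2251
U = 0.8955 · 0.2251

0.2016


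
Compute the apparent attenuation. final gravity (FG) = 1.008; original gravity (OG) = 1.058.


AA = (OG − FG)/(OG − 1) · 100
AA = (1.058 − 1.008)/(1.058 − 1) · 100

86.2069 %


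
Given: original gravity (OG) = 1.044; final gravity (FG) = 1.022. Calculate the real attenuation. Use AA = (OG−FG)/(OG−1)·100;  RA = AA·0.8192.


AA = (1.044 − 1.022)/(1.044 − 1)·100 = 50.0000
RA = 50.0000·0.8192

40.9600 %
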